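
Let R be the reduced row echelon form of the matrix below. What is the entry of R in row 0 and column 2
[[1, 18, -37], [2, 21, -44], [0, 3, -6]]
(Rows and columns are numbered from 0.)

-1

r2 → r2 − 2·r1
  [ 1   18  -37 ]
  [ 0  -15   30 ]
  [ 0    3   -6 ]
r2 → -1/15·r2
  [ 1  18  -37 ]
  [ 0   1   -2 ]
  [ 0   3   -6 ]
r3 → r3 − 3·r2
  [ 1  18  -37 ]
  [ 0   1   -2 ]
  [ 0   0    0 ]
r1 → r1 − 18·r2
  [ 1  0  -1 ]
  [ 0  1  -2 ]
  [ 0  0   0 ]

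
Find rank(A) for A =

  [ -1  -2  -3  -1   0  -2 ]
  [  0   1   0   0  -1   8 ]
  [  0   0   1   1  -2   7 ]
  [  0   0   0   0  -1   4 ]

R1 ← -1·R1
  [ 1  2  3  1   0  2 ]
  [ 0  1  0  0  -1  8 ]
  [ 0  0  1  1  -2  7 ]
  [ 0  0  0  0  -1  4 ]
R4 ← -1·R4
  [ 1  2  3  1   0   2 ]
  [ 0  1  0  0  -1   8 ]
  [ 0  0  1  1  -2   7 ]
  [ 0  0  0  0   1  -4 ]
R3 ← R3 + 2·R4
  [ 1  2  3  1   0   2 ]
  [ 0  1  0  0  -1   8 ]
  [ 0  0  1  1   0  -1 ]
  [ 0  0  0  0   1  -4 ]
R2 ← R2 + R4
  [ 1  2  3  1  0   2 ]
  [ 0  1  0  0  0   4 ]
  [ 0  0  1  1  0  -1 ]
  [ 0  0  0  0  1  -4 ]
R1 ← R1 − 3·R3
  [ 1  2  0  -2  0   5 ]
  [ 0  1  0   0  0   4 ]
  [ 0  0  1   1  0  -1 ]
  [ 0  0  0   0  1  -4 ]
R1 ← R1 − 2·R2
  [ 1  0  0  -2  0  -3 ]
  [ 0  1  0   0  0   4 ]
  [ 0  0  1   1  0  -1 ]
  [ 0  0  0   0  1  -4 ]
The reduced form has 4 nonzero rows.

rank = 4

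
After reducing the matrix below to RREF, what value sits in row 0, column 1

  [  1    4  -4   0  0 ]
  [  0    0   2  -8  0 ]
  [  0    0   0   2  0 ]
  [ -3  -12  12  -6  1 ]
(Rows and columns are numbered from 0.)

R4 := R4 + 3·R1
  [ 1  4  -4   0  0 ]
  [ 0  0   2  -8  0 ]
  [ 0  0   0   2  0 ]
  [ 0  0   0  -6  1 ]
R2 := 1/2·R2
  [ 1  4  -4   0  0 ]
  [ 0  0   1  -4  0 ]
  [ 0  0   0   2  0 ]
  [ 0  0   0  -6  1 ]
R3 := 1/2·R3
  [ 1  4  -4   0  0 ]
  [ 0  0   1  -4  0 ]
  [ 0  0   0   1  0 ]
  [ 0  0   0  -6  1 ]
R4 := R4 + 6·R3
  [ 1  4  -4   0  0 ]
  [ 0  0   1  -4  0 ]
  [ 0  0   0   1  0 ]
  [ 0  0   0   0  1 ]
R2 := R2 + 4·R3
  [ 1  4  -4  0  0 ]
  [ 0  0   1  0  0 ]
  [ 0  0   0  1  0 ]
  [ 0  0   0  0  1 ]
R1 := R1 + 4·R2
  [ 1  4  0  0  0 ]
  [ 0  0  1  0  0 ]
  [ 0  0  0  1  0 ]
  [ 0  0  0  0  1 ]

4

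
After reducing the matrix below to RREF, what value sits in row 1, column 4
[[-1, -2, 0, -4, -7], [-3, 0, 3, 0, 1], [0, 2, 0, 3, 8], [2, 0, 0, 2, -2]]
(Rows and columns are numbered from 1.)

1

r1 → -1·r1
  [  1  2  0  4   7 ]
  [ -3  0  3  0   1 ]
  [  0  2  0  3   8 ]
  [  2  0  0  2  -2 ]
r2 → r2 + 3·r1
  [ 1  2  0   4   7 ]
  [ 0  6  3  12  22 ]
  [ 0  2  0   3   8 ]
  [ 2  0  0   2  -2 ]
r4 → r4 − 2·r1
  [ 1   2  0   4    7 ]
  [ 0   6  3  12   22 ]
  [ 0   2  0   3    8 ]
  [ 0  -4  0  -6  -16 ]
r2 → 1/6·r2
  [ 1   2    0   4     7 ]
  [ 0   1  1/2   2  11/3 ]
  [ 0   2    0   3     8 ]
  [ 0  -4    0  -6   -16 ]
r3 → r3 − 2·r2
  [ 1   2    0   4     7 ]
  [ 0   1  1/2   2  11/3 ]
  [ 0   0   -1  -1   2/3 ]
  [ 0  -4    0  -6   -16 ]
r4 → r4 + 4·r2
  [ 1  2    0   4     7 ]
  [ 0  1  1/2   2  11/3 ]
  [ 0  0   -1  -1   2/3 ]
  [ 0  0    2   2  -4/3 ]
r3 → -1·r3
  [ 1  2    0  4     7 ]
  [ 0  1  1/2  2  11/3 ]
  [ 0  0    1  1  -2/3 ]
  [ 0  0    2  2  -4/3 ]
r4 → r4 − 2·r3
  [ 1  2    0  4     7 ]
  [ 0  1  1/2  2  11/3 ]
  [ 0  0    1  1  -2/3 ]
  [ 0  0    0  0     0 ]
r2 → r2 − 1/2·r3
  [ 1  2  0    4     7 ]
  [ 0  1  0  3/2     4 ]
  [ 0  0  1    1  -2/3 ]
  [ 0  0  0    0     0 ]
r1 → r1 − 2·r2
  [ 1  0  0    1    -1 ]
  [ 0  1  0  3/2     4 ]
  [ 0  0  1    1  -2/3 ]
  [ 0  0  0    0     0 ]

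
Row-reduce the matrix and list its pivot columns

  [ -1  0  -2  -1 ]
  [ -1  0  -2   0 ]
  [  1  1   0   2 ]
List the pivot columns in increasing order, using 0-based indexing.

R1 ← -1·R1
R2 ← R2 + R1
R3 ← R3 − R1
R2 <=> R3
R2 ← R2 − R3
R1 ← R1 − R3
Pivot columns are the columns containing a leading 1.

0, 1, 3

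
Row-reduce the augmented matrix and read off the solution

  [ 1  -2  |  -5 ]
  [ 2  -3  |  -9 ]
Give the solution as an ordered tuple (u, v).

R2 → R2 − 2·R1
  [ 1  -2  |  -5 ]
  [ 0   1  |   1 ]
R1 → R1 + 2·R2
  [ 1  0  |  -3 ]
  [ 0  1  |   1 ]
Reading off the last column: u = -3, v = 1.

(-3, 1)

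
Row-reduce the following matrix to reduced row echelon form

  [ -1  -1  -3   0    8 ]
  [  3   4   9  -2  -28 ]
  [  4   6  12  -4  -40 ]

[[1, 0, 3, 2, -4], [0, 1, 0, -2, -4], [0, 0, 0, 0, 0]]

R1 -> -1·R1
  [ 1  1   3   0   -8 ]
  [ 3  4   9  -2  -28 ]
  [ 4  6  12  -4  -40 ]
R2 -> R2 − 3·R1
  [ 1  1   3   0   -8 ]
  [ 0  1   0  -2   -4 ]
  [ 4  6  12  -4  -40 ]
R3 -> R3 − 4·R1
  [ 1  1  3   0  -8 ]
  [ 0  1  0  -2  -4 ]
  [ 0  2  0  -4  -8 ]
R3 -> R3 − 2·R2
  [ 1  1  3   0  -8 ]
  [ 0  1  0  -2  -4 ]
  [ 0  0  0   0   0 ]
R1 -> R1 − R2
  [ 1  0  3   2  -4 ]
  [ 0  1  0  -2  -4 ]
  [ 0  0  0   0   0 ]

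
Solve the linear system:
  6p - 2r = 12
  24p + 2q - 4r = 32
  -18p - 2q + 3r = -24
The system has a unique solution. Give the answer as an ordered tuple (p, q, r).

(2/3, 0, -4)

Form the augmented matrix and row-reduce:
  [   6   0  -2  |   12 ]
  [  24   2  -4  |   32 ]
  [ -18  -2   3  |  -24 ]
Multiply R1 by 1/6.
  [   1   0  -1/3  |    2 ]
  [  24   2    -4  |   32 ]
  [ -18  -2     3  |  -24 ]
Subtract 24 times R1 from R2.
  [   1   0  -1/3  |    2 ]
  [   0   2     4  |  -16 ]
  [ -18  -2     3  |  -24 ]
Add 18 times R1 to R3.
  [ 1   0  -1/3  |    2 ]
  [ 0   2     4  |  -16 ]
  [ 0  -2    -3  |   12 ]
Multiply R2 by 1/2.
  [ 1   0  -1/3  |   2 ]
  [ 0   1     2  |  -8 ]
  [ 0  -2    -3  |  12 ]
Add 2 times R2 to R3.
  [ 1  0  -1/3  |   2 ]
  [ 0  1     2  |  -8 ]
  [ 0  0     1  |  -4 ]
Subtract 2 times R3 from R2.
  [ 1  0  -1/3  |   2 ]
  [ 0  1     0  |   0 ]
  [ 0  0     1  |  -4 ]
Add 1/3 times R3 to R1.
  [ 1  0  0  |  2/3 ]
  [ 0  1  0  |    0 ]
  [ 0  0  1  |   -4 ]
Reading off the last column: p = 2/3, q = 0, r = -4.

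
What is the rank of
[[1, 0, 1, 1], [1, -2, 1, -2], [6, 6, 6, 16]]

R2 → R2 − R1
R3 → R3 − 6·R1
R2 → -1/2·R2
R3 → R3 − 6·R2
R2 → R2 − 3/2·R3
R1 → R1 − R3
The reduced form has 3 nonzero rows.

rank = 3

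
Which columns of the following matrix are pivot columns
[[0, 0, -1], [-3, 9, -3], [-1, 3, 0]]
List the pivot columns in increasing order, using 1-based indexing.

R1 ↔ R2
  [ -3  9  -3 ]
  [  0  0  -1 ]
  [ -1  3   0 ]
R1 → -1/3·R1
  [  1  -3   1 ]
  [  0   0  -1 ]
  [ -1   3   0 ]
R3 → R3 + R1
  [ 1  -3   1 ]
  [ 0   0  -1 ]
  [ 0   0   1 ]
R2 → -1·R2
  [ 1  -3  1 ]
  [ 0   0  1 ]
  [ 0   0  1 ]
R3 → R3 − R2
  [ 1  -3  1 ]
  [ 0   0  1 ]
  [ 0   0  0 ]
R1 → R1 − R2
  [ 1  -3  0 ]
  [ 0   0  1 ]
  [ 0   0  0 ]
Pivot columns are the columns containing a leading 1.

1, 3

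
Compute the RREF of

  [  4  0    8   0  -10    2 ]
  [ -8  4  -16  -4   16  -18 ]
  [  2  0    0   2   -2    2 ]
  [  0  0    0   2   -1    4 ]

[[1, 0, 0, 0, -1/2, -1], [0, 1, 0, 0, -3/2, -3/2], [0, 0, 1, 0, -1, 3/4], [0, 0, 0, 1, -1/2, 2]]

Multiply ρ1 by 1/4.
  [  1  0    2   0  -5/2  1/2 ]
  [ -8  4  -16  -4    16  -18 ]
  [  2  0    0   2    -2    2 ]
  [  0  0    0   2    -1    4 ]
Add 8 times ρ1 to ρ2.
  [ 1  0  2   0  -5/2  1/2 ]
  [ 0  4  0  -4    -4  -14 ]
  [ 2  0  0   2    -2    2 ]
  [ 0  0  0   2    -1    4 ]
Subtract 2 times ρ1 from ρ3.
  [ 1  0   2   0  -5/2  1/2 ]
  [ 0  4   0  -4    -4  -14 ]
  [ 0  0  -4   2     3    1 ]
  [ 0  0   0   2    -1    4 ]
Multiply ρ2 by 1/4.
  [ 1  0   2   0  -5/2   1/2 ]
  [ 0  1   0  -1    -1  -7/2 ]
  [ 0  0  -4   2     3     1 ]
  [ 0  0   0   2    -1     4 ]
Multiply ρ3 by -1/4.
  [ 1  0  2     0  -5/2   1/2 ]
  [ 0  1  0    -1    -1  -7/2 ]
  [ 0  0  1  -1/2  -3/4  -1/4 ]
  [ 0  0  0     2    -1     4 ]
Multiply ρ4 by 1/2.
  [ 1  0  2     0  -5/2   1/2 ]
  [ 0  1  0    -1    -1  -7/2 ]
  [ 0  0  1  -1/2  -3/4  -1/4 ]
  [ 0  0  0     1  -1/2     2 ]
Add 1/2 times ρ4 to ρ3.
  [ 1  0  2   0  -5/2   1/2 ]
  [ 0  1  0  -1    -1  -7/2 ]
  [ 0  0  1   0    -1   3/4 ]
  [ 0  0  0   1  -1/2     2 ]
Add ρ4 to ρ2.
  [ 1  0  2  0  -5/2   1/2 ]
  [ 0  1  0  0  -3/2  -3/2 ]
  [ 0  0  1  0    -1   3/4 ]
  [ 0  0  0  1  -1/2     2 ]
Subtract 2 times ρ3 from ρ1.
  [ 1  0  0  0  -1/2    -1 ]
  [ 0  1  0  0  -3/2  -3/2 ]
  [ 0  0  1  0    -1   3/4 ]
  [ 0  0  0  1  -1/2     2 ]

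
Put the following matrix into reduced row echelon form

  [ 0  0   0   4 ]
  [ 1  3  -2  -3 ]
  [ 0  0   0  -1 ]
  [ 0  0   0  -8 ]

ρ1 <-> ρ2
  [ 1  3  -2  -3 ]
  [ 0  0   0   4 ]
  [ 0  0   0  -1 ]
  [ 0  0   0  -8 ]
ρ2 -> 1/4·ρ2
  [ 1  3  -2  -3 ]
  [ 0  0   0   1 ]
  [ 0  0   0  -1 ]
  [ 0  0   0  -8 ]
ρ3 -> ρ3 + ρ2
  [ 1  3  -2  -3 ]
  [ 0  0   0   1 ]
  [ 0  0   0   0 ]
  [ 0  0   0  -8 ]
ρ4 -> ρ4 + 8·ρ2
  [ 1  3  -2  -3 ]
  [ 0  0   0   1 ]
  [ 0  0   0   0 ]
  [ 0  0   0   0 ]
ρ1 -> ρ1 + 3·ρ2
  [ 1  3  -2  0 ]
  [ 0  0   0  1 ]
  [ 0  0   0  0 ]
  [ 0  0   0  0 ]

[[1, 3, -2, 0], [0, 0, 0, 1], [0, 0, 0, 0], [0, 0, 0, 0]]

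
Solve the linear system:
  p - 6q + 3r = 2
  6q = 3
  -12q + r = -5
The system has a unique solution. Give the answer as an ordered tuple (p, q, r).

Form the augmented matrix and row-reduce:
  [ 1   -6  3  |   2 ]
  [ 0    6  0  |   3 ]
  [ 0  -12  1  |  -5 ]
r2 := 1/6·r2
  [ 1   -6  3  |    2 ]
  [ 0    1  0  |  1/2 ]
  [ 0  -12  1  |   -5 ]
r3 := r3 + 12·r2
  [ 1  -6  3  |    2 ]
  [ 0   1  0  |  1/2 ]
  [ 0   0  1  |    1 ]
r1 := r1 − 3·r3
  [ 1  -6  0  |   -1 ]
  [ 0   1  0  |  1/2 ]
  [ 0   0  1  |    1 ]
r1 := r1 + 6·r2
  [ 1  0  0  |    2 ]
  [ 0  1  0  |  1/2 ]
  [ 0  0  1  |    1 ]
Reading off the last column: p = 2, q = 1/2, r = 1.

(2, 1/2, 1)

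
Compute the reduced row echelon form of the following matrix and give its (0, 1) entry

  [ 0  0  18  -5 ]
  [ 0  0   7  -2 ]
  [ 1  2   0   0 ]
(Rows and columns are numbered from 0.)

2

R1 <=> R3
  [ 1  2   0   0 ]
  [ 0  0   7  -2 ]
  [ 0  0  18  -5 ]
R2 := 1/7·R2
  [ 1  2   0     0 ]
  [ 0  0   1  -2/7 ]
  [ 0  0  18    -5 ]
R3 := R3 − 18·R2
  [ 1  2  0     0 ]
  [ 0  0  1  -2/7 ]
  [ 0  0  0   1/7 ]
R3 := 7·R3
  [ 1  2  0     0 ]
  [ 0  0  1  -2/7 ]
  [ 0  0  0     1 ]
R2 := R2 + 2/7·R3
  [ 1  2  0  0 ]
  [ 0  0  1  0 ]
  [ 0  0  0  1 ]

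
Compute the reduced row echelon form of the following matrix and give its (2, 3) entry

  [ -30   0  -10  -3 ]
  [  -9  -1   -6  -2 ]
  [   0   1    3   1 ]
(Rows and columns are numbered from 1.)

3

R1 := -1/30·R1
  [  1   0  1/3  1/10 ]
  [ -9  -1   -6    -2 ]
  [  0   1    3     1 ]
R2 := R2 + 9·R1
  [ 1   0  1/3    1/10 ]
  [ 0  -1   -3  -11/10 ]
  [ 0   1    3       1 ]
R2 := -1·R2
  [ 1  0  1/3   1/10 ]
  [ 0  1    3  11/10 ]
  [ 0  1    3      1 ]
R3 := R3 − R2
  [ 1  0  1/3   1/10 ]
  [ 0  1    3  11/10 ]
  [ 0  0    0  -1/10 ]
R3 := -10·R3
  [ 1  0  1/3   1/10 ]
  [ 0  1    3  11/10 ]
  [ 0  0    0      1 ]
R2 := R2 − 11/10·R3
  [ 1  0  1/3  1/10 ]
  [ 0  1    3     0 ]
  [ 0  0    0     1 ]
R1 := R1 − 1/10·R3
  [ 1  0  1/3  0 ]
  [ 0  1    3  0 ]
  [ 0  0    0  1 ]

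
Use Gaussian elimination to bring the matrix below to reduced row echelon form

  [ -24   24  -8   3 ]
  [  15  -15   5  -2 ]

[[1, -1, 1/3, 0], [0, 0, 0, 1]]

r1 := -1/24·r1
  [  1   -1  1/3  -1/8 ]
  [ 15  -15    5    -2 ]
r2 := r2 − 15·r1
  [ 1  -1  1/3  -1/8 ]
  [ 0   0    0  -1/8 ]
r2 := -8·r2
  [ 1  -1  1/3  -1/8 ]
  [ 0   0    0     1 ]
r1 := r1 + 1/8·r2
  [ 1  -1  1/3  0 ]
  [ 0   0    0  1 ]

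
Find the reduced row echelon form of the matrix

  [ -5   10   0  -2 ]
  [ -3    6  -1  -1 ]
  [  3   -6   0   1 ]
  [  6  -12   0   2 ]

[[1, -2, 0, 0], [0, 0, 1, 0], [0, 0, 0, 1], [0, 0, 0, 0]]

R1 ← -1/5·R1
  [  1   -2   0  2/5 ]
  [ -3    6  -1   -1 ]
  [  3   -6   0    1 ]
  [  6  -12   0    2 ]
R2 ← R2 + 3·R1
  [ 1   -2   0  2/5 ]
  [ 0    0  -1  1/5 ]
  [ 3   -6   0    1 ]
  [ 6  -12   0    2 ]
R3 ← R3 − 3·R1
  [ 1   -2   0   2/5 ]
  [ 0    0  -1   1/5 ]
  [ 0    0   0  -1/5 ]
  [ 6  -12   0     2 ]
R4 ← R4 − 6·R1
  [ 1  -2   0   2/5 ]
  [ 0   0  -1   1/5 ]
  [ 0   0   0  -1/5 ]
  [ 0   0   0  -2/5 ]
R2 ← -1·R2
  [ 1  -2  0   2/5 ]
  [ 0   0  1  -1/5 ]
  [ 0   0  0  -1/5 ]
  [ 0   0  0  -2/5 ]
R3 ← -5·R3
  [ 1  -2  0   2/5 ]
  [ 0   0  1  -1/5 ]
  [ 0   0  0     1 ]
  [ 0   0  0  -2/5 ]
R4 ← R4 + 2/5·R3
  [ 1  -2  0   2/5 ]
  [ 0   0  1  -1/5 ]
  [ 0   0  0     1 ]
  [ 0   0  0     0 ]
R2 ← R2 + 1/5·R3
  [ 1  -2  0  2/5 ]
  [ 0   0  1    0 ]
  [ 0   0  0    1 ]
  [ 0   0  0    0 ]
R1 ← R1 − 2/5·R3
  [ 1  -2  0  0 ]
  [ 0   0  1  0 ]
  [ 0   0  0  1 ]
  [ 0   0  0  0 ]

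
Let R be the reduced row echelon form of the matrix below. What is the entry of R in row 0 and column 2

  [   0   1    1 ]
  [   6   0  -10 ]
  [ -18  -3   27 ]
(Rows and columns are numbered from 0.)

R1 ↔ R2
  [   6   0  -10 ]
  [   0   1    1 ]
  [ -18  -3   27 ]
R1 := 1/6·R1
  [   1   0  -5/3 ]
  [   0   1     1 ]
  [ -18  -3    27 ]
R3 := R3 + 18·R1
  [ 1   0  -5/3 ]
  [ 0   1     1 ]
  [ 0  -3    -3 ]
R3 := R3 + 3·R2
  [ 1  0  -5/3 ]
  [ 0  1     1 ]
  [ 0  0     0 ]

-5/3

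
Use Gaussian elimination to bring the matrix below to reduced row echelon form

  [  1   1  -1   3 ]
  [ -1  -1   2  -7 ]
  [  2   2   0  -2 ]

[[1, 1, 0, -1], [0, 0, 1, -4], [0, 0, 0, 0]]

R2 ← R2 + R1
  [ 1  1  -1   3 ]
  [ 0  0   1  -4 ]
  [ 2  2   0  -2 ]
R3 ← R3 − 2·R1
  [ 1  1  -1   3 ]
  [ 0  0   1  -4 ]
  [ 0  0   2  -8 ]
R3 ← R3 − 2·R2
  [ 1  1  -1   3 ]
  [ 0  0   1  -4 ]
  [ 0  0   0   0 ]
R1 ← R1 + R2
  [ 1  1  0  -1 ]
  [ 0  0  1  -4 ]
  [ 0  0  0   0 ]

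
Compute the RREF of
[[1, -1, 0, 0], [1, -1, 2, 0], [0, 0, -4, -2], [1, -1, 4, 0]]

[[1, -1, 0, 0], [0, 0, 1, 0], [0, 0, 0, 1], [0, 0, 0, 0]]

r2 → r2 − r1
  [ 1  -1   0   0 ]
  [ 0   0   2   0 ]
  [ 0   0  -4  -2 ]
  [ 1  -1   4   0 ]
r4 → r4 − r1
  [ 1  -1   0   0 ]
  [ 0   0   2   0 ]
  [ 0   0  -4  -2 ]
  [ 0   0   4   0 ]
r2 → 1/2·r2
  [ 1  -1   0   0 ]
  [ 0   0   1   0 ]
  [ 0   0  -4  -2 ]
  [ 0   0   4   0 ]
r3 → r3 + 4·r2
  [ 1  -1  0   0 ]
  [ 0   0  1   0 ]
  [ 0   0  0  -2 ]
  [ 0   0  4   0 ]
r4 → r4 − 4·r2
  [ 1  -1  0   0 ]
  [ 0   0  1   0 ]
  [ 0   0  0  -2 ]
  [ 0   0  0   0 ]
r3 → -1/2·r3
  [ 1  -1  0  0 ]
  [ 0   0  1  0 ]
  [ 0   0  0  1 ]
  [ 0   0  0  0 ]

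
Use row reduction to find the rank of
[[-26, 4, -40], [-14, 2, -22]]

rank = 2

R1 -> -1/26·R1
R2 -> R2 + 14·R1
R2 -> -13/2·R2
R1 -> R1 + 2/13·R2
The reduced form has 2 nonzero rows.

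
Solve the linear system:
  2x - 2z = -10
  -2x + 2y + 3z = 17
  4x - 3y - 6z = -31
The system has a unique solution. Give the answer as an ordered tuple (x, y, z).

(-4, 3, 1)

Form the augmented matrix and row-reduce:
  [  2   0  -2  |  -10 ]
  [ -2   2   3  |   17 ]
  [  4  -3  -6  |  -31 ]
r1 := 1/2·r1
  [  1   0  -1  |   -5 ]
  [ -2   2   3  |   17 ]
  [  4  -3  -6  |  -31 ]
r2 := r2 + 2·r1
  [ 1   0  -1  |   -5 ]
  [ 0   2   1  |    7 ]
  [ 4  -3  -6  |  -31 ]
r3 := r3 − 4·r1
  [ 1   0  -1  |   -5 ]
  [ 0   2   1  |    7 ]
  [ 0  -3  -2  |  -11 ]
r2 := 1/2·r2
  [ 1   0   -1  |   -5 ]
  [ 0   1  1/2  |  7/2 ]
  [ 0  -3   -2  |  -11 ]
r3 := r3 + 3·r2
  [ 1  0    -1  |    -5 ]
  [ 0  1   1/2  |   7/2 ]
  [ 0  0  -1/2  |  -1/2 ]
r3 := -2·r3
  [ 1  0   -1  |   -5 ]
  [ 0  1  1/2  |  7/2 ]
  [ 0  0    1  |    1 ]
r2 := r2 − 1/2·r3
  [ 1  0  -1  |  -5 ]
  [ 0  1   0  |   3 ]
  [ 0  0   1  |   1 ]
r1 := r1 + r3
  [ 1  0  0  |  -4 ]
  [ 0  1  0  |   3 ]
  [ 0  0  1  |   1 ]
Reading off the last column: x = -4, y = 3, z = 1.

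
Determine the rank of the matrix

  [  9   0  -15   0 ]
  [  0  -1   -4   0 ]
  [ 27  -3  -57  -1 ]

rank = 3

R1 ← 1/9·R1
  [  1   0  -5/3   0 ]
  [  0  -1    -4   0 ]
  [ 27  -3   -57  -1 ]
R3 ← R3 − 27·R1
  [ 1   0  -5/3   0 ]
  [ 0  -1    -4   0 ]
  [ 0  -3   -12  -1 ]
R2 ← -1·R2
  [ 1   0  -5/3   0 ]
  [ 0   1     4   0 ]
  [ 0  -3   -12  -1 ]
R3 ← R3 + 3·R2
  [ 1  0  -5/3   0 ]
  [ 0  1     4   0 ]
  [ 0  0     0  -1 ]
R3 ← -1·R3
  [ 1  0  -5/3  0 ]
  [ 0  1     4  0 ]
  [ 0  0     0  1 ]
The reduced form has 3 nonzero rows.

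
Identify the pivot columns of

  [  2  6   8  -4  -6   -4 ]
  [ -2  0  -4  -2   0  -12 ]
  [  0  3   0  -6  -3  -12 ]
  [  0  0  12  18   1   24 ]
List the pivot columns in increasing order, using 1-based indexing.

R1 := 1/2·R1
  [  1  3   4  -2  -3   -2 ]
  [ -2  0  -4  -2   0  -12 ]
  [  0  3   0  -6  -3  -12 ]
  [  0  0  12  18   1   24 ]
R2 := R2 + 2·R1
  [ 1  3   4  -2  -3   -2 ]
  [ 0  6   4  -6  -6  -16 ]
  [ 0  3   0  -6  -3  -12 ]
  [ 0  0  12  18   1   24 ]
R2 := 1/6·R2
  [ 1  3    4  -2  -3    -2 ]
  [ 0  1  2/3  -1  -1  -8/3 ]
  [ 0  3    0  -6  -3   -12 ]
  [ 0  0   12  18   1    24 ]
R3 := R3 − 3·R2
  [ 1  3    4  -2  -3    -2 ]
  [ 0  1  2/3  -1  -1  -8/3 ]
  [ 0  0   -2  -3   0    -4 ]
  [ 0  0   12  18   1    24 ]
R3 := -1/2·R3
  [ 1  3    4   -2  -3    -2 ]
  [ 0  1  2/3   -1  -1  -8/3 ]
  [ 0  0    1  3/2   0     2 ]
  [ 0  0   12   18   1    24 ]
R4 := R4 − 12·R3
  [ 1  3    4   -2  -3    -2 ]
  [ 0  1  2/3   -1  -1  -8/3 ]
  [ 0  0    1  3/2   0     2 ]
  [ 0  0    0    0   1     0 ]
R2 := R2 + R4
  [ 1  3    4   -2  -3    -2 ]
  [ 0  1  2/3   -1   0  -8/3 ]
  [ 0  0    1  3/2   0     2 ]
  [ 0  0    0    0   1     0 ]
R1 := R1 + 3·R4
  [ 1  3    4   -2  0    -2 ]
  [ 0  1  2/3   -1  0  -8/3 ]
  [ 0  0    1  3/2  0     2 ]
  [ 0  0    0    0  1     0 ]
R2 := R2 − 2/3·R3
  [ 1  3  4   -2  0  -2 ]
  [ 0  1  0   -2  0  -4 ]
  [ 0  0  1  3/2  0   2 ]
  [ 0  0  0    0  1   0 ]
R1 := R1 − 4·R3
  [ 1  3  0   -8  0  -10 ]
  [ 0  1  0   -2  0   -4 ]
  [ 0  0  1  3/2  0    2 ]
  [ 0  0  0    0  1    0 ]
R1 := R1 − 3·R2
  [ 1  0  0   -2  0   2 ]
  [ 0  1  0   -2  0  -4 ]
  [ 0  0  1  3/2  0   2 ]
  [ 0  0  0    0  1   0 ]
Pivot columns are the columns containing a leading 1.

1, 2, 3, 5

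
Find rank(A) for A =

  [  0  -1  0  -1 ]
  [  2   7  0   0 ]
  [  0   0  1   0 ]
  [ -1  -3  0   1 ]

rank = 4

ρ1 <-> ρ2
  [  2   7  0   0 ]
  [  0  -1  0  -1 ]
  [  0   0  1   0 ]
  [ -1  -3  0   1 ]
ρ1 → 1/2·ρ1
  [  1  7/2  0   0 ]
  [  0   -1  0  -1 ]
  [  0    0  1   0 ]
  [ -1   -3  0   1 ]
ρ4 → ρ4 + ρ1
  [ 1  7/2  0   0 ]
  [ 0   -1  0  -1 ]
  [ 0    0  1   0 ]
  [ 0  1/2  0   1 ]
ρ2 → -1·ρ2
  [ 1  7/2  0  0 ]
  [ 0    1  0  1 ]
  [ 0    0  1  0 ]
  [ 0  1/2  0  1 ]
ρ4 → ρ4 − 1/2·ρ2
  [ 1  7/2  0    0 ]
  [ 0    1  0    1 ]
  [ 0    0  1    0 ]
  [ 0    0  0  1/2 ]
ρ4 → 2·ρ4
  [ 1  7/2  0  0 ]
  [ 0    1  0  1 ]
  [ 0    0  1  0 ]
  [ 0    0  0  1 ]
ρ2 → ρ2 − ρ4
  [ 1  7/2  0  0 ]
  [ 0    1  0  0 ]
  [ 0    0  1  0 ]
  [ 0    0  0  1 ]
ρ1 → ρ1 − 7/2·ρ2
  [ 1  0  0  0 ]
  [ 0  1  0  0 ]
  [ 0  0  1  0 ]
  [ 0  0  0  1 ]
The reduced form has 4 nonzero rows.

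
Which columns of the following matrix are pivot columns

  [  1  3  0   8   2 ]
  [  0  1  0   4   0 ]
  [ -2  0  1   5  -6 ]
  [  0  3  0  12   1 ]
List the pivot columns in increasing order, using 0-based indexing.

R3 -> R3 + 2·R1
  [ 1  3  0   8   2 ]
  [ 0  1  0   4   0 ]
  [ 0  6  1  21  -2 ]
  [ 0  3  0  12   1 ]
R3 -> R3 − 6·R2
  [ 1  3  0   8   2 ]
  [ 0  1  0   4   0 ]
  [ 0  0  1  -3  -2 ]
  [ 0  3  0  12   1 ]
R4 -> R4 − 3·R2
  [ 1  3  0   8   2 ]
  [ 0  1  0   4   0 ]
  [ 0  0  1  -3  -2 ]
  [ 0  0  0   0   1 ]
R3 -> R3 + 2·R4
  [ 1  3  0   8  2 ]
  [ 0  1  0   4  0 ]
  [ 0  0  1  -3  0 ]
  [ 0  0  0   0  1 ]
R1 -> R1 − 2·R4
  [ 1  3  0   8  0 ]
  [ 0  1  0   4  0 ]
  [ 0  0  1  -3  0 ]
  [ 0  0  0   0  1 ]
R1 -> R1 − 3·R2
  [ 1  0  0  -4  0 ]
  [ 0  1  0   4  0 ]
  [ 0  0  1  -3  0 ]
  [ 0  0  0   0  1 ]
Pivot columns are the columns containing a leading 1.

0, 1, 2, 4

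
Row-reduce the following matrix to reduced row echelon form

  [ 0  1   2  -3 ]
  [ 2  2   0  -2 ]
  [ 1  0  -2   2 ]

[[1, 0, -2, 2], [0, 1, 2, -3], [0, 0, 0, 0]]

R1 ↔ R2
  [ 2  2   0  -2 ]
  [ 0  1   2  -3 ]
  [ 1  0  -2   2 ]
R1 -> 1/2·R1
  [ 1  1   0  -1 ]
  [ 0  1   2  -3 ]
  [ 1  0  -2   2 ]
R3 -> R3 − R1
  [ 1   1   0  -1 ]
  [ 0   1   2  -3 ]
  [ 0  -1  -2   3 ]
R3 -> R3 + R2
  [ 1  1  0  -1 ]
  [ 0  1  2  -3 ]
  [ 0  0  0   0 ]
R1 -> R1 − R2
  [ 1  0  -2   2 ]
  [ 0  1   2  -3 ]
  [ 0  0   0   0 ]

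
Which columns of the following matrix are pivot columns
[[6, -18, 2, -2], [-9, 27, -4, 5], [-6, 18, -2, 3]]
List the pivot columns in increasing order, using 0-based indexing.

R1 ← 1/6·R1
  [  1  -3  1/3  -1/3 ]
  [ -9  27   -4     5 ]
  [ -6  18   -2     3 ]
R2 ← R2 + 9·R1
  [  1  -3  1/3  -1/3 ]
  [  0   0   -1     2 ]
  [ -6  18   -2     3 ]
R3 ← R3 + 6·R1
  [ 1  -3  1/3  -1/3 ]
  [ 0   0   -1     2 ]
  [ 0   0    0     1 ]
R2 ← -1·R2
  [ 1  -3  1/3  -1/3 ]
  [ 0   0    1    -2 ]
  [ 0   0    0     1 ]
R2 ← R2 + 2·R3
  [ 1  -3  1/3  -1/3 ]
  [ 0   0    1     0 ]
  [ 0   0    0     1 ]
R1 ← R1 + 1/3·R3
  [ 1  -3  1/3  0 ]
  [ 0   0    1  0 ]
  [ 0   0    0  1 ]
R1 ← R1 − 1/3·R2
  [ 1  -3  0  0 ]
  [ 0   0  1  0 ]
  [ 0   0  0  1 ]
Pivot columns are the columns containing a leading 1.

0, 2, 3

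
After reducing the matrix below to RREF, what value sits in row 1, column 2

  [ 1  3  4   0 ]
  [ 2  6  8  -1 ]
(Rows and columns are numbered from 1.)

3

r2 := r2 − 2·r1
  [ 1  3  4   0 ]
  [ 0  0  0  -1 ]
r2 := -1·r2
  [ 1  3  4  0 ]
  [ 0  0  0  1 ]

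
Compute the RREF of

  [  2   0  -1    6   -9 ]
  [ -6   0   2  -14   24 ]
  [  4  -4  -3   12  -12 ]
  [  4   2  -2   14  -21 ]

R1 -> 1/2·R1
  [  1   0  -1/2    3  -9/2 ]
  [ -6   0     2  -14    24 ]
  [  4  -4    -3   12   -12 ]
  [  4   2    -2   14   -21 ]
R2 -> R2 + 6·R1
  [ 1   0  -1/2   3  -9/2 ]
  [ 0   0    -1   4    -3 ]
  [ 4  -4    -3  12   -12 ]
  [ 4   2    -2  14   -21 ]
R3 -> R3 − 4·R1
  [ 1   0  -1/2   3  -9/2 ]
  [ 0   0    -1   4    -3 ]
  [ 0  -4    -1   0     6 ]
  [ 4   2    -2  14   -21 ]
R4 -> R4 − 4·R1
  [ 1   0  -1/2  3  -9/2 ]
  [ 0   0    -1  4    -3 ]
  [ 0  -4    -1  0     6 ]
  [ 0   2     0  2    -3 ]
R2 ↔ R3
  [ 1   0  -1/2  3  -9/2 ]
  [ 0  -4    -1  0     6 ]
  [ 0   0    -1  4    -3 ]
  [ 0   2     0  2    -3 ]
R2 -> -1/4·R2
  [ 1  0  -1/2  3  -9/2 ]
  [ 0  1   1/4  0  -3/2 ]
  [ 0  0    -1  4    -3 ]
  [ 0  2     0  2    -3 ]
R4 -> R4 − 2·R2
  [ 1  0  -1/2  3  -9/2 ]
  [ 0  1   1/4  0  -3/2 ]
  [ 0  0    -1  4    -3 ]
  [ 0  0  -1/2  2     0 ]
R3 -> -1·R3
  [ 1  0  -1/2   3  -9/2 ]
  [ 0  1   1/4   0  -3/2 ]
  [ 0  0     1  -4     3 ]
  [ 0  0  -1/2   2     0 ]
R4 -> R4 + 1/2·R3
  [ 1  0  -1/2   3  -9/2 ]
  [ 0  1   1/4   0  -3/2 ]
  [ 0  0     1  -4     3 ]
  [ 0  0     0   0   3/2 ]
R4 -> 2/3·R4
  [ 1  0  -1/2   3  -9/2 ]
  [ 0  1   1/4   0  -3/2 ]
  [ 0  0     1  -4     3 ]
  [ 0  0     0   0     1 ]
R3 -> R3 − 3·R4
  [ 1  0  -1/2   3  -9/2 ]
  [ 0  1   1/4   0  -3/2 ]
  [ 0  0     1  -4     0 ]
  [ 0  0     0   0     1 ]
R2 -> R2 + 3/2·R4
  [ 1  0  -1/2   3  -9/2 ]
  [ 0  1   1/4   0     0 ]
  [ 0  0     1  -4     0 ]
  [ 0  0     0   0     1 ]
R1 -> R1 + 9/2·R4
  [ 1  0  -1/2   3  0 ]
  [ 0  1   1/4   0  0 ]
  [ 0  0     1  -4  0 ]
  [ 0  0     0   0  1 ]
R2 -> R2 − 1/4·R3
  [ 1  0  -1/2   3  0 ]
  [ 0  1     0   1  0 ]
  [ 0  0     1  -4  0 ]
  [ 0  0     0   0  1 ]
R1 -> R1 + 1/2·R3
  [ 1  0  0   1  0 ]
  [ 0  1  0   1  0 ]
  [ 0  0  1  -4  0 ]
  [ 0  0  0   0  1 ]

[[1, 0, 0, 1, 0], [0, 1, 0, 1, 0], [0, 0, 1, -4, 0], [0, 0, 0, 0, 1]]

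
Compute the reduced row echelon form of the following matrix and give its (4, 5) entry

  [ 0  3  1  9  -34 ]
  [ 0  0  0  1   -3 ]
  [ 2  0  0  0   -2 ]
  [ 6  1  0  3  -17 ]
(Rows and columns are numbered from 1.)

ρ1 <=> ρ3
  [ 2  0  0  0   -2 ]
  [ 0  0  0  1   -3 ]
  [ 0  3  1  9  -34 ]
  [ 6  1  0  3  -17 ]
ρ1 := 1/2·ρ1
  [ 1  0  0  0   -1 ]
  [ 0  0  0  1   -3 ]
  [ 0  3  1  9  -34 ]
  [ 6  1  0  3  -17 ]
ρ4 := ρ4 − 6·ρ1
  [ 1  0  0  0   -1 ]
  [ 0  0  0  1   -3 ]
  [ 0  3  1  9  -34 ]
  [ 0  1  0  3  -11 ]
ρ2 <=> ρ3
  [ 1  0  0  0   -1 ]
  [ 0  3  1  9  -34 ]
  [ 0  0  0  1   -3 ]
  [ 0  1  0  3  -11 ]
ρ2 := 1/3·ρ2
  [ 1  0    0  0     -1 ]
  [ 0  1  1/3  3  -34/3 ]
  [ 0  0    0  1     -3 ]
  [ 0  1    0  3    -11 ]
ρ4 := ρ4 − ρ2
  [ 1  0     0  0     -1 ]
  [ 0  1   1/3  3  -34/3 ]
  [ 0  0     0  1     -3 ]
  [ 0  0  -1/3  0    1/3 ]
ρ3 <=> ρ4
  [ 1  0     0  0     -1 ]
  [ 0  1   1/3  3  -34/3 ]
  [ 0  0  -1/3  0    1/3 ]
  [ 0  0     0  1     -3 ]
ρ3 := -3·ρ3
  [ 1  0    0  0     -1 ]
  [ 0  1  1/3  3  -34/3 ]
  [ 0  0    1  0     -1 ]
  [ 0  0    0  1     -3 ]
ρ2 := ρ2 − 3·ρ4
  [ 1  0    0  0    -1 ]
  [ 0  1  1/3  0  -7/3 ]
  [ 0  0    1  0    -1 ]
  [ 0  0    0  1    -3 ]
ρ2 := ρ2 − 1/3·ρ3
  [ 1  0  0  0  -1 ]
  [ 0  1  0  0  -2 ]
  [ 0  0  1  0  -1 ]
  [ 0  0  0  1  -3 ]

-3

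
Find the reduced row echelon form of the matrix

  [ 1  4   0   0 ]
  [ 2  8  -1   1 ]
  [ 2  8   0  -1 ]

[[1, 4, 0, 0], [0, 0, 1, 0], [0, 0, 0, 1]]

R2 → R2 − 2·R1
R3 → R3 − 2·R1
R2 → -1·R2
R3 → -1·R3
R2 → R2 + R3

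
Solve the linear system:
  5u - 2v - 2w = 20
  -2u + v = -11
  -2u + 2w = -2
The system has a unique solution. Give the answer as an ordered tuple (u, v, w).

Form the augmented matrix and row-reduce:
  [  5  -2  -2  |   20 ]
  [ -2   1   0  |  -11 ]
  [ -2   0   2  |   -2 ]
ρ1 → 1/5·ρ1
  [  1  -2/5  -2/5  |    4 ]
  [ -2     1     0  |  -11 ]
  [ -2     0     2  |   -2 ]
ρ2 → ρ2 + 2·ρ1
  [  1  -2/5  -2/5  |   4 ]
  [  0   1/5  -4/5  |  -3 ]
  [ -2     0     2  |  -2 ]
ρ3 → ρ3 + 2·ρ1
  [ 1  -2/5  -2/5  |   4 ]
  [ 0   1/5  -4/5  |  -3 ]
  [ 0  -4/5   6/5  |   6 ]
ρ2 → 5·ρ2
  [ 1  -2/5  -2/5  |    4 ]
  [ 0     1    -4  |  -15 ]
  [ 0  -4/5   6/5  |    6 ]
ρ3 → ρ3 + 4/5·ρ2
  [ 1  -2/5  -2/5  |    4 ]
  [ 0     1    -4  |  -15 ]
  [ 0     0    -2  |   -6 ]
ρ3 → -1/2·ρ3
  [ 1  -2/5  -2/5  |    4 ]
  [ 0     1    -4  |  -15 ]
  [ 0     0     1  |    3 ]
ρ2 → ρ2 + 4·ρ3
  [ 1  -2/5  -2/5  |   4 ]
  [ 0     1     0  |  -3 ]
  [ 0     0     1  |   3 ]
ρ1 → ρ1 + 2/5·ρ3
  [ 1  -2/5  0  |  26/5 ]
  [ 0     1  0  |    -3 ]
  [ 0     0  1  |     3 ]
ρ1 → ρ1 + 2/5·ρ2
  [ 1  0  0  |   4 ]
  [ 0  1  0  |  -3 ]
  [ 0  0  1  |   3 ]
Reading off the last column: u = 4, v = -3, w = 3.

(4, -3, 3)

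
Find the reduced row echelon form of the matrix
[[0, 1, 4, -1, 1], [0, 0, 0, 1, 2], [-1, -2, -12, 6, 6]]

[[1, 0, 4, 0, 0], [0, 1, 4, 0, 3], [0, 0, 0, 1, 2]]

Swap ρ1 and ρ3.
  [ -1  -2  -12   6  6 ]
  [  0   0    0   1  2 ]
  [  0   1    4  -1  1 ]
Multiply ρ1 by -1.
  [ 1  2  12  -6  -6 ]
  [ 0  0   0   1   2 ]
  [ 0  1   4  -1   1 ]
Swap ρ2 and ρ3.
  [ 1  2  12  -6  -6 ]
  [ 0  1   4  -1   1 ]
  [ 0  0   0   1   2 ]
Add ρ3 to ρ2.
  [ 1  2  12  -6  -6 ]
  [ 0  1   4   0   3 ]
  [ 0  0   0   1   2 ]
Add 6 times ρ3 to ρ1.
  [ 1  2  12  0  6 ]
  [ 0  1   4  0  3 ]
  [ 0  0   0  1  2 ]
Subtract 2 times ρ2 from ρ1.
  [ 1  0  4  0  0 ]
  [ 0  1  4  0  3 ]
  [ 0  0  0  1  2 ]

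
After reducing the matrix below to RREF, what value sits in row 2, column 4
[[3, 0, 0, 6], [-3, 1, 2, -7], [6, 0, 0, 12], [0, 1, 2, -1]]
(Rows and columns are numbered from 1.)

R1 -> 1/3·R1
  [  1  0  0   2 ]
  [ -3  1  2  -7 ]
  [  6  0  0  12 ]
  [  0  1  2  -1 ]
R2 -> R2 + 3·R1
  [ 1  0  0   2 ]
  [ 0  1  2  -1 ]
  [ 6  0  0  12 ]
  [ 0  1  2  -1 ]
R3 -> R3 − 6·R1
  [ 1  0  0   2 ]
  [ 0  1  2  -1 ]
  [ 0  0  0   0 ]
  [ 0  1  2  -1 ]
R4 -> R4 − R2
  [ 1  0  0   2 ]
  [ 0  1  2  -1 ]
  [ 0  0  0   0 ]
  [ 0  0  0   0 ]

-1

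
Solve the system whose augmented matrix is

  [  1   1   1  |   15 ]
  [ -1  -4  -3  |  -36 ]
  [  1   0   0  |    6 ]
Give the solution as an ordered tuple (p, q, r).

(6, 3, 6)

Add r1 to r2.
  [ 1   1   1  |   15 ]
  [ 0  -3  -2  |  -21 ]
  [ 1   0   0  |    6 ]
Subtract r1 from r3.
  [ 1   1   1  |   15 ]
  [ 0  -3  -2  |  -21 ]
  [ 0  -1  -1  |   -9 ]
Multiply r2 by -1/3.
  [ 1   1    1  |  15 ]
  [ 0   1  2/3  |   7 ]
  [ 0  -1   -1  |  -9 ]
Add r2 to r3.
  [ 1  1     1  |  15 ]
  [ 0  1   2/3  |   7 ]
  [ 0  0  -1/3  |  -2 ]
Multiply r3 by -3.
  [ 1  1    1  |  15 ]
  [ 0  1  2/3  |   7 ]
  [ 0  0    1  |   6 ]
Subtract 2/3 times r3 from r2.
  [ 1  1  1  |  15 ]
  [ 0  1  0  |   3 ]
  [ 0  0  1  |   6 ]
Subtract r3 from r1.
  [ 1  1  0  |  9 ]
  [ 0  1  0  |  3 ]
  [ 0  0  1  |  6 ]
Subtract r2 from r1.
  [ 1  0  0  |  6 ]
  [ 0  1  0  |  3 ]
  [ 0  0  1  |  6 ]
Reading off the last column: p = 6, q = 3, r = 6.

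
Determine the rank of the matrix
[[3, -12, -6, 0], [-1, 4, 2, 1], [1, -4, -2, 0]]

R1 -> 1/3·R1
  [  1  -4  -2  0 ]
  [ -1   4   2  1 ]
  [  1  -4  -2  0 ]
R2 -> R2 + R1
  [ 1  -4  -2  0 ]
  [ 0   0   0  1 ]
  [ 1  -4  -2  0 ]
R3 -> R3 − R1
  [ 1  -4  -2  0 ]
  [ 0   0   0  1 ]
  [ 0   0   0  0 ]
The reduced form has 2 nonzero rows.

rank = 2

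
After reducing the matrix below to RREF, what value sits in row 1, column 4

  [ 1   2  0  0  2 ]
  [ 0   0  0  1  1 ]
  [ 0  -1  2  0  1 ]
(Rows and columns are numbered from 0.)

Swap R2 and R3.
  [ 1   2  0  0  2 ]
  [ 0  -1  2  0  1 ]
  [ 0   0  0  1  1 ]
Multiply R2 by -1.
  [ 1  2   0  0   2 ]
  [ 0  1  -2  0  -1 ]
  [ 0  0   0  1   1 ]
Subtract 2 times R2 from R1.
  [ 1  0   4  0   4 ]
  [ 0  1  -2  0  -1 ]
  [ 0  0   0  1   1 ]

-1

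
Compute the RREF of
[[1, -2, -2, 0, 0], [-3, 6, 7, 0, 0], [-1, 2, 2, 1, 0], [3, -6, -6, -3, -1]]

Add 3 times ρ1 to ρ2.
  [  1  -2  -2   0   0 ]
  [  0   0   1   0   0 ]
  [ -1   2   2   1   0 ]
  [  3  -6  -6  -3  -1 ]
Add ρ1 to ρ3.
  [ 1  -2  -2   0   0 ]
  [ 0   0   1   0   0 ]
  [ 0   0   0   1   0 ]
  [ 3  -6  -6  -3  -1 ]
Subtract 3 times ρ1 from ρ4.
  [ 1  -2  -2   0   0 ]
  [ 0   0   1   0   0 ]
  [ 0   0   0   1   0 ]
  [ 0   0   0  -3  -1 ]
Add 3 times ρ3 to ρ4.
  [ 1  -2  -2  0   0 ]
  [ 0   0   1  0   0 ]
  [ 0   0   0  1   0 ]
  [ 0   0   0  0  -1 ]
Multiply ρ4 by -1.
  [ 1  -2  -2  0  0 ]
  [ 0   0   1  0  0 ]
  [ 0   0   0  1  0 ]
  [ 0   0   0  0  1 ]
Add 2 times ρ2 to ρ1.
  [ 1  -2  0  0  0 ]
  [ 0   0  1  0  0 ]
  [ 0   0  0  1  0 ]
  [ 0   0  0  0  1 ]

[[1, -2, 0, 0, 0], [0, 0, 1, 0, 0], [0, 0, 0, 1, 0], [0, 0, 0, 0, 1]]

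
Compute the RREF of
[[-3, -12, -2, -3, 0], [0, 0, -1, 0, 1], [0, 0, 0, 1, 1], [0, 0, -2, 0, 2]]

[[1, 4, 0, 0, -1/3], [0, 0, 1, 0, -1], [0, 0, 0, 1, 1], [0, 0, 0, 0, 0]]

R1 -> -1/3·R1
  [ 1  4  2/3  1  0 ]
  [ 0  0   -1  0  1 ]
  [ 0  0    0  1  1 ]
  [ 0  0   -2  0  2 ]
R2 -> -1·R2
  [ 1  4  2/3  1   0 ]
  [ 0  0    1  0  -1 ]
  [ 0  0    0  1   1 ]
  [ 0  0   -2  0   2 ]
R4 -> R4 + 2·R2
  [ 1  4  2/3  1   0 ]
  [ 0  0    1  0  -1 ]
  [ 0  0    0  1   1 ]
  [ 0  0    0  0   0 ]
R1 -> R1 − R3
  [ 1  4  2/3  0  -1 ]
  [ 0  0    1  0  -1 ]
  [ 0  0    0  1   1 ]
  [ 0  0    0  0   0 ]
R1 -> R1 − 2/3·R2
  [ 1  4  0  0  -1/3 ]
  [ 0  0  1  0    -1 ]
  [ 0  0  0  1     1 ]
  [ 0  0  0  0     0 ]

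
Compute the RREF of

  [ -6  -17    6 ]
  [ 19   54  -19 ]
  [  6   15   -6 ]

R1 := -1/6·R1
R2 := R2 − 19·R1
R3 := R3 − 6·R1
R2 := 6·R2
R3 := R3 + 2·R2
R1 := R1 − 17/6·R2

[[1, 0, -1], [0, 1, 0], [0, 0, 0]]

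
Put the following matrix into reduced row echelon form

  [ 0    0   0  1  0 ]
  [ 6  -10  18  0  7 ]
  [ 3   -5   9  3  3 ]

[[1, -5/3, 3, 0, 0], [0, 0, 0, 1, 0], [0, 0, 0, 0, 1]]

ρ1 ↔ ρ2
  [ 6  -10  18  0  7 ]
  [ 0    0   0  1  0 ]
  [ 3   -5   9  3  3 ]
ρ1 → 1/6·ρ1
  [ 1  -5/3  3  0  7/6 ]
  [ 0     0  0  1    0 ]
  [ 3    -5  9  3    3 ]
ρ3 → ρ3 − 3·ρ1
  [ 1  -5/3  3  0   7/6 ]
  [ 0     0  0  1     0 ]
  [ 0     0  0  3  -1/2 ]
ρ3 → ρ3 − 3·ρ2
  [ 1  -5/3  3  0   7/6 ]
  [ 0     0  0  1     0 ]
  [ 0     0  0  0  -1/2 ]
ρ3 → -2·ρ3
  [ 1  -5/3  3  0  7/6 ]
  [ 0     0  0  1    0 ]
  [ 0     0  0  0    1 ]
ρ1 → ρ1 − 7/6·ρ3
  [ 1  -5/3  3  0  0 ]
  [ 0     0  0  1  0 ]
  [ 0     0  0  0  1 ]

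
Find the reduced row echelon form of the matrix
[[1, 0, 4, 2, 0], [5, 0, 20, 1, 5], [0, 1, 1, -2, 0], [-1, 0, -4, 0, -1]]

ρ2 -> ρ2 − 5·ρ1
ρ4 -> ρ4 + ρ1
ρ2 <-> ρ3
ρ3 -> -1/9·ρ3
ρ4 -> ρ4 − 2·ρ3
ρ4 -> 9·ρ4
ρ3 -> ρ3 + 5/9·ρ4
ρ2 -> ρ2 + 2·ρ3
ρ1 -> ρ1 − 2·ρ3

[[1, 0, 4, 0, 0], [0, 1, 1, 0, 0], [0, 0, 0, 1, 0], [0, 0, 0, 0, 1]]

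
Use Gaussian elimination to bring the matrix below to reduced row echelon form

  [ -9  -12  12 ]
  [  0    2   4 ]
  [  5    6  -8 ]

ρ1 -> -1/9·ρ1
  [ 1  4/3  -4/3 ]
  [ 0    2     4 ]
  [ 5    6    -8 ]
ρ3 -> ρ3 − 5·ρ1
  [ 1   4/3  -4/3 ]
  [ 0     2     4 ]
  [ 0  -2/3  -4/3 ]
ρ2 -> 1/2·ρ2
  [ 1   4/3  -4/3 ]
  [ 0     1     2 ]
  [ 0  -2/3  -4/3 ]
ρ3 -> ρ3 + 2/3·ρ2
  [ 1  4/3  -4/3 ]
  [ 0    1     2 ]
  [ 0    0     0 ]
ρ1 -> ρ1 − 4/3·ρ2
  [ 1  0  -4 ]
  [ 0  1   2 ]
  [ 0  0   0 ]

[[1, 0, -4], [0, 1, 2], [0, 0, 0]]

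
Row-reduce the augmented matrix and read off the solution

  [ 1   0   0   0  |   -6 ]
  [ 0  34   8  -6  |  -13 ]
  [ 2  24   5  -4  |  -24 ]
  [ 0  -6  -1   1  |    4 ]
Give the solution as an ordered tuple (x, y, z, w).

(-6, -3/2, 4, -1)

ρ3 ← ρ3 − 2·ρ1
  [ 1   0   0   0  |   -6 ]
  [ 0  34   8  -6  |  -13 ]
  [ 0  24   5  -4  |  -12 ]
  [ 0  -6  -1   1  |    4 ]
ρ2 ← 1/34·ρ2
  [ 1   0     0      0  |      -6 ]
  [ 0   1  4/17  -3/17  |  -13/34 ]
  [ 0  24     5     -4  |     -12 ]
  [ 0  -6    -1      1  |       4 ]
ρ3 ← ρ3 − 24·ρ2
  [ 1   0       0      0  |      -6 ]
  [ 0   1    4/17  -3/17  |  -13/34 ]
  [ 0   0  -11/17   4/17  |  -48/17 ]
  [ 0  -6      -1      1  |       4 ]
ρ4 ← ρ4 + 6·ρ2
  [ 1  0       0      0  |      -6 ]
  [ 0  1    4/17  -3/17  |  -13/34 ]
  [ 0  0  -11/17   4/17  |  -48/17 ]
  [ 0  0    7/17  -1/17  |   29/17 ]
ρ3 ← -17/11·ρ3
  [ 1  0     0      0  |      -6 ]
  [ 0  1  4/17  -3/17  |  -13/34 ]
  [ 0  0     1  -4/11  |   48/11 ]
  [ 0  0  7/17  -1/17  |   29/17 ]
ρ4 ← ρ4 − 7/17·ρ3
  [ 1  0     0      0  |      -6 ]
  [ 0  1  4/17  -3/17  |  -13/34 ]
  [ 0  0     1  -4/11  |   48/11 ]
  [ 0  0     0   1/11  |   -1/11 ]
ρ4 ← 11·ρ4
  [ 1  0     0      0  |      -6 ]
  [ 0  1  4/17  -3/17  |  -13/34 ]
  [ 0  0     1  -4/11  |   48/11 ]
  [ 0  0     0      1  |      -1 ]
ρ3 ← ρ3 + 4/11·ρ4
  [ 1  0     0      0  |      -6 ]
  [ 0  1  4/17  -3/17  |  -13/34 ]
  [ 0  0     1      0  |       4 ]
  [ 0  0     0      1  |      -1 ]
ρ2 ← ρ2 + 3/17·ρ4
  [ 1  0     0  0  |      -6 ]
  [ 0  1  4/17  0  |  -19/34 ]
  [ 0  0     1  0  |       4 ]
  [ 0  0     0  1  |      -1 ]
ρ2 ← ρ2 − 4/17·ρ3
  [ 1  0  0  0  |    -6 ]
  [ 0  1  0  0  |  -3/2 ]
  [ 0  0  1  0  |     4 ]
  [ 0  0  0  1  |    -1 ]
Reading off the last column: x = -6, y = -3/2, z = 4, w = -1.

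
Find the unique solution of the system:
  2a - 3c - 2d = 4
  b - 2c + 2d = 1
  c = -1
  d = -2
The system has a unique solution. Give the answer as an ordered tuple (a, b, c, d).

(-3/2, 3, -1, -2)

Form the augmented matrix and row-reduce:
  [ 2  0  -3  -2  |   4 ]
  [ 0  1  -2   2  |   1 ]
  [ 0  0   1   0  |  -1 ]
  [ 0  0   0   1  |  -2 ]
R1 := 1/2·R1
R2 := R2 − 2·R4
R1 := R1 + R4
R2 := R2 + 2·R3
R1 := R1 + 3/2·R3
Reading off the last column: a = -3/2, b = 3, c = -1, d = -2.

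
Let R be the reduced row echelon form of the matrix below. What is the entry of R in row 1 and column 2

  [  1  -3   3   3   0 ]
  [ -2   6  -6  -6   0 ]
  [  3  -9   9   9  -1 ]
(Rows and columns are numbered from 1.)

Add 2 times ρ1 to ρ2.
  [ 1  -3  3  3   0 ]
  [ 0   0  0  0   0 ]
  [ 3  -9  9  9  -1 ]
Subtract 3 times ρ1 from ρ3.
  [ 1  -3  3  3   0 ]
  [ 0   0  0  0   0 ]
  [ 0   0  0  0  -1 ]
Swap ρ2 and ρ3.
  [ 1  -3  3  3   0 ]
  [ 0   0  0  0  -1 ]
  [ 0   0  0  0   0 ]
Multiply ρ2 by -1.
  [ 1  -3  3  3  0 ]
  [ 0   0  0  0  1 ]
  [ 0   0  0  0  0 ]

-3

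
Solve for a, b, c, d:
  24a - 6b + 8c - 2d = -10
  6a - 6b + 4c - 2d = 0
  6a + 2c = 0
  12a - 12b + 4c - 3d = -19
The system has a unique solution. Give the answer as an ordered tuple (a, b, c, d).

(-5/3, 4/3, 5, 1)

Form the augmented matrix and row-reduce:
  [ 24   -6  8  -2  |  -10 ]
  [  6   -6  4  -2  |    0 ]
  [  6    0  2   0  |    0 ]
  [ 12  -12  4  -3  |  -19 ]
r1 ← 1/24·r1
r2 ← r2 − 6·r1
r3 ← r3 − 6·r1
r4 ← r4 − 12·r1
r2 ← -2/9·r2
r3 ← r3 − 3/2·r2
r4 ← r4 + 9·r2
r3 ← 3/2·r3
r4 ← r4 + 4·r3
r2 ← r2 − 1/3·r4
r1 ← r1 + 1/12·r4
r2 ← r2 + 4/9·r3
r1 ← r1 − 1/3·r3
r1 ← r1 + 1/4·r2
Reading off the last column: a = -5/3, b = 4/3, c = 5, d = 1.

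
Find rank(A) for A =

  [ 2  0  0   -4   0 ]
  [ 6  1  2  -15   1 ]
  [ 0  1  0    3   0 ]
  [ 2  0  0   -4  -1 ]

rank = 4

Multiply R1 by 1/2.
Subtract 6 times R1 from R2.
Subtract 2 times R1 from R4.
Subtract R2 from R3.
Multiply R3 by -1/2.
Multiply R4 by -1.
Subtract 1/2 times R4 from R3.
Subtract R4 from R2.
Subtract 2 times R3 from R2.
The reduced form has 4 nonzero rows.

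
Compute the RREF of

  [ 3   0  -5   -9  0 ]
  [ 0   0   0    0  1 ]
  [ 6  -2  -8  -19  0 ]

r1 -> 1/3·r1
  [ 1   0  -5/3   -3  0 ]
  [ 0   0     0    0  1 ]
  [ 6  -2    -8  -19  0 ]
r3 -> r3 − 6·r1
  [ 1   0  -5/3  -3  0 ]
  [ 0   0     0   0  1 ]
  [ 0  -2     2  -1  0 ]
r2 ↔ r3
  [ 1   0  -5/3  -3  0 ]
  [ 0  -2     2  -1  0 ]
  [ 0   0     0   0  1 ]
r2 -> -1/2·r2
  [ 1  0  -5/3   -3  0 ]
  [ 0  1    -1  1/2  0 ]
  [ 0  0     0    0  1 ]

[[1, 0, -5/3, -3, 0], [0, 1, -1, 1/2, 0], [0, 0, 0, 0, 1]]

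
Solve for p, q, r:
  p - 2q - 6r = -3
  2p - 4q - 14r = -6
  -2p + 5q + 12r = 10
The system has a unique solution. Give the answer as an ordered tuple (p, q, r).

Form the augmented matrix and row-reduce:
  [  1  -2   -6  |  -3 ]
  [  2  -4  -14  |  -6 ]
  [ -2   5   12  |  10 ]
R2 -> R2 − 2·R1
  [  1  -2  -6  |  -3 ]
  [  0   0  -2  |   0 ]
  [ -2   5  12  |  10 ]
R3 -> R3 + 2·R1
  [ 1  -2  -6  |  -3 ]
  [ 0   0  -2  |   0 ]
  [ 0   1   0  |   4 ]
R2 <=> R3
  [ 1  -2  -6  |  -3 ]
  [ 0   1   0  |   4 ]
  [ 0   0  -2  |   0 ]
R3 -> -1/2·R3
  [ 1  -2  -6  |  -3 ]
  [ 0   1   0  |   4 ]
  [ 0   0   1  |   0 ]
R1 -> R1 + 6·R3
  [ 1  -2  0  |  -3 ]
  [ 0   1  0  |   4 ]
  [ 0   0  1  |   0 ]
R1 -> R1 + 2·R2
  [ 1  0  0  |  5 ]
  [ 0  1  0  |  4 ]
  [ 0  0  1  |  0 ]
Reading off the last column: p = 5, q = 4, r = 0.

(5, 4, 0)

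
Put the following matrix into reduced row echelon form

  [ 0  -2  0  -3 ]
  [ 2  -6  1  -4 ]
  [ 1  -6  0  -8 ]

[[1, 0, 0, 1], [0, 1, 0, 3/2], [0, 0, 1, 3]]

R1 <-> R2
  [ 2  -6  1  -4 ]
  [ 0  -2  0  -3 ]
  [ 1  -6  0  -8 ]
R1 := 1/2·R1
  [ 1  -3  1/2  -2 ]
  [ 0  -2    0  -3 ]
  [ 1  -6    0  -8 ]
R3 := R3 − R1
  [ 1  -3   1/2  -2 ]
  [ 0  -2     0  -3 ]
  [ 0  -3  -1/2  -6 ]
R2 := -1/2·R2
  [ 1  -3   1/2   -2 ]
  [ 0   1     0  3/2 ]
  [ 0  -3  -1/2   -6 ]
R3 := R3 + 3·R2
  [ 1  -3   1/2    -2 ]
  [ 0   1     0   3/2 ]
  [ 0   0  -1/2  -3/2 ]
R3 := -2·R3
  [ 1  -3  1/2   -2 ]
  [ 0   1    0  3/2 ]
  [ 0   0    1    3 ]
R1 := R1 − 1/2·R3
  [ 1  -3  0  -7/2 ]
  [ 0   1  0   3/2 ]
  [ 0   0  1     3 ]
R1 := R1 + 3·R2
  [ 1  0  0    1 ]
  [ 0  1  0  3/2 ]
  [ 0  0  1    3 ]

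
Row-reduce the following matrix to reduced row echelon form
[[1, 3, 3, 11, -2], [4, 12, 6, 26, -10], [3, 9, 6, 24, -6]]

ρ2 := ρ2 − 4·ρ1
  [ 1  3   3   11  -2 ]
  [ 0  0  -6  -18  -2 ]
  [ 3  9   6   24  -6 ]
ρ3 := ρ3 − 3·ρ1
  [ 1  3   3   11  -2 ]
  [ 0  0  -6  -18  -2 ]
  [ 0  0  -3   -9   0 ]
ρ2 := -1/6·ρ2
  [ 1  3   3  11   -2 ]
  [ 0  0   1   3  1/3 ]
  [ 0  0  -3  -9    0 ]
ρ3 := ρ3 + 3·ρ2
  [ 1  3  3  11   -2 ]
  [ 0  0  1   3  1/3 ]
  [ 0  0  0   0    1 ]
ρ2 := ρ2 − 1/3·ρ3
  [ 1  3  3  11  -2 ]
  [ 0  0  1   3   0 ]
  [ 0  0  0   0   1 ]
ρ1 := ρ1 + 2·ρ3
  [ 1  3  3  11  0 ]
  [ 0  0  1   3  0 ]
  [ 0  0  0   0  1 ]
ρ1 := ρ1 − 3·ρ2
  [ 1  3  0  2  0 ]
  [ 0  0  1  3  0 ]
  [ 0  0  0  0  1 ]

[[1, 3, 0, 2, 0], [0, 0, 1, 3, 0], [0, 0, 0, 0, 1]]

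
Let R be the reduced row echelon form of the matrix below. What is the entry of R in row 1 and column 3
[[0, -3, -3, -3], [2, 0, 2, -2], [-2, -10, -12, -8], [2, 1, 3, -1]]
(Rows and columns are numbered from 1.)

1

R1 <=> R2
  [  2    0    2  -2 ]
  [  0   -3   -3  -3 ]
  [ -2  -10  -12  -8 ]
  [  2    1    3  -1 ]
R1 ← 1/2·R1
  [  1    0    1  -1 ]
  [  0   -3   -3  -3 ]
  [ -2  -10  -12  -8 ]
  [  2    1    3  -1 ]
R3 ← R3 + 2·R1
  [ 1    0    1   -1 ]
  [ 0   -3   -3   -3 ]
  [ 0  -10  -10  -10 ]
  [ 2    1    3   -1 ]
R4 ← R4 − 2·R1
  [ 1    0    1   -1 ]
  [ 0   -3   -3   -3 ]
  [ 0  -10  -10  -10 ]
  [ 0    1    1    1 ]
R2 ← -1/3·R2
  [ 1    0    1   -1 ]
  [ 0    1    1    1 ]
  [ 0  -10  -10  -10 ]
  [ 0    1    1    1 ]
R3 ← R3 + 10·R2
  [ 1  0  1  -1 ]
  [ 0  1  1   1 ]
  [ 0  0  0   0 ]
  [ 0  1  1   1 ]
R4 ← R4 − R2
  [ 1  0  1  -1 ]
  [ 0  1  1   1 ]
  [ 0  0  0   0 ]
  [ 0  0  0   0 ]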